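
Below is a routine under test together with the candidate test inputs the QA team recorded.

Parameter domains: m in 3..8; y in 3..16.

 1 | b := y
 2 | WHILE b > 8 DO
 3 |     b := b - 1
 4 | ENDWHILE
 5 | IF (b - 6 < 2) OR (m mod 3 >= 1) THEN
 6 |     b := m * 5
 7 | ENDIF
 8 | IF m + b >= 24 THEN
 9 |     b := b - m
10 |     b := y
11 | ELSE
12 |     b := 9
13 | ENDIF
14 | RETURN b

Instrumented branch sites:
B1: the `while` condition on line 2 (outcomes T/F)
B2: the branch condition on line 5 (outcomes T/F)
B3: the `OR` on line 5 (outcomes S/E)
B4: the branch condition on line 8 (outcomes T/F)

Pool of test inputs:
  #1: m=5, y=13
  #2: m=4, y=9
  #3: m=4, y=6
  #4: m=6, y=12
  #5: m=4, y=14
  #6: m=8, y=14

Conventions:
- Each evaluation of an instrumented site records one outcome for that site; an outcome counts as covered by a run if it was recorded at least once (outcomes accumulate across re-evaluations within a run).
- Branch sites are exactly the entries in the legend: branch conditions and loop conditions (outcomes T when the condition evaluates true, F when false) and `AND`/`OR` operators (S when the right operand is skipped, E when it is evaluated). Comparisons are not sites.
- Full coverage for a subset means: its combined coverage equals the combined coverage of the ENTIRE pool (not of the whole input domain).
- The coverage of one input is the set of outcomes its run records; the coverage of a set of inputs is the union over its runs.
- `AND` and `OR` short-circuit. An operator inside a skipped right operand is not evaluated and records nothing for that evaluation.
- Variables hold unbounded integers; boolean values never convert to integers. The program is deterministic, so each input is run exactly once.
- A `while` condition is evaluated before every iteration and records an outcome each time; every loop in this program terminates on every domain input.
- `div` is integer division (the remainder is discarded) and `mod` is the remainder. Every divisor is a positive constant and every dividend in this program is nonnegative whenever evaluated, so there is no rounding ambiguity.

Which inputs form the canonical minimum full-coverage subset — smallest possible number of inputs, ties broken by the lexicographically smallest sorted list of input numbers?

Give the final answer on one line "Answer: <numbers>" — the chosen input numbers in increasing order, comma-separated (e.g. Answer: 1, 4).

#1 (m=5, y=13) -> covered: B1=T, B1=F, B2=T, B3=E, B4=T
#2 (m=4, y=9) -> covered: B1=T, B1=F, B2=T, B3=E, B4=T
#3 (m=4, y=6) -> covered: B1=F, B2=T, B3=S, B4=T
#4 (m=6, y=12) -> covered: B1=T, B1=F, B2=F, B3=E, B4=F
#5 (m=4, y=14) -> covered: B1=T, B1=F, B2=T, B3=E, B4=T
#6 (m=8, y=14) -> covered: B1=T, B1=F, B2=T, B3=E, B4=T
together the pool reaches 8 outcomes: B1=T, B1=F, B2=T, B2=F, B3=S, B3=E, B4=T, B4=F
no size-1 subset reaches all 8 outcomes (best union: 5/8)
the canonical winner is {3, 4}: size 2, full 8-outcome coverage, earliest index list among size-2 covers

Answer: 3, 4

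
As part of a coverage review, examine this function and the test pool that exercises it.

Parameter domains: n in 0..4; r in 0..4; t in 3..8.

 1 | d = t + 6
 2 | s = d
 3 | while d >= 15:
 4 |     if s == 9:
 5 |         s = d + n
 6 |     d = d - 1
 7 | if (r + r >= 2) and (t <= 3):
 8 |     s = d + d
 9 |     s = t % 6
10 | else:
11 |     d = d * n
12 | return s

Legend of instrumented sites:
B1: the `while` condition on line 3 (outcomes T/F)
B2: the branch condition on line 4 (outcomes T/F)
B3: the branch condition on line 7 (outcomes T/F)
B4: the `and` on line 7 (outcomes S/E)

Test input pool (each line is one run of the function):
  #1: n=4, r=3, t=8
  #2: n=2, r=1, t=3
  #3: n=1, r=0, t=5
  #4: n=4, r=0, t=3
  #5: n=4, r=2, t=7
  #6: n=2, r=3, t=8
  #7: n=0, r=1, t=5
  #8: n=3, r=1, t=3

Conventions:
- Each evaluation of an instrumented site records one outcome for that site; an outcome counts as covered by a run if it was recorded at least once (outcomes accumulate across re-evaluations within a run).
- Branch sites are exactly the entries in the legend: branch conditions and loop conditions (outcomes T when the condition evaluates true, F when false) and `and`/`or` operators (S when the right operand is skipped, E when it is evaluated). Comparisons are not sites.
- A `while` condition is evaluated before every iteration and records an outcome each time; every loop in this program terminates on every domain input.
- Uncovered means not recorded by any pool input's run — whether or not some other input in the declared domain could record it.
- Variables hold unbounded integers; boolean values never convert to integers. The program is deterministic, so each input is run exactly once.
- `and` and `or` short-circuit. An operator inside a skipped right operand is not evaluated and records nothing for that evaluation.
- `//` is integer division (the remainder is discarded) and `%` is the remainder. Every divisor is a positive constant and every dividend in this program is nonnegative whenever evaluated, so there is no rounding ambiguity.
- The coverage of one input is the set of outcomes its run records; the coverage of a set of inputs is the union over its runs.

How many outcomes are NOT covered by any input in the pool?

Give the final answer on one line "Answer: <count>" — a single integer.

input #1, n=4, r=3, t=8: events B1->F, B4->E, B3->F; outcomes B1=F, B3=F, B4=E
input #2, n=2, r=1, t=3: events B1->F, B4->E, B3->T; outcomes B1=F, B3=T, B4=E
input #3, n=1, r=0, t=5: events B1->F, B4->S, B3->F; outcomes B1=F, B3=F, B4=S
input #4, n=4, r=0, t=3: events B1->F, B4->S, B3->F; outcomes B1=F, B3=F, B4=S
input #5, n=4, r=2, t=7: events B1->F, B4->E, B3->F; outcomes B1=F, B3=F, B4=E
input #6, n=2, r=3, t=8: events B1->F, B4->E, B3->F; outcomes B1=F, B3=F, B4=E
input #7, n=0, r=1, t=5: events B1->F, B4->E, B3->F; outcomes B1=F, B3=F, B4=E
input #8, n=3, r=1, t=3: events B1->F, B4->E, B3->T; outcomes B1=F, B3=T, B4=E
union over the pool: B1=F, B3=T, B3=F, B4=S, B4=E
uncovered (3 of 8): B1=T, B2=T, B2=F

Answer: 3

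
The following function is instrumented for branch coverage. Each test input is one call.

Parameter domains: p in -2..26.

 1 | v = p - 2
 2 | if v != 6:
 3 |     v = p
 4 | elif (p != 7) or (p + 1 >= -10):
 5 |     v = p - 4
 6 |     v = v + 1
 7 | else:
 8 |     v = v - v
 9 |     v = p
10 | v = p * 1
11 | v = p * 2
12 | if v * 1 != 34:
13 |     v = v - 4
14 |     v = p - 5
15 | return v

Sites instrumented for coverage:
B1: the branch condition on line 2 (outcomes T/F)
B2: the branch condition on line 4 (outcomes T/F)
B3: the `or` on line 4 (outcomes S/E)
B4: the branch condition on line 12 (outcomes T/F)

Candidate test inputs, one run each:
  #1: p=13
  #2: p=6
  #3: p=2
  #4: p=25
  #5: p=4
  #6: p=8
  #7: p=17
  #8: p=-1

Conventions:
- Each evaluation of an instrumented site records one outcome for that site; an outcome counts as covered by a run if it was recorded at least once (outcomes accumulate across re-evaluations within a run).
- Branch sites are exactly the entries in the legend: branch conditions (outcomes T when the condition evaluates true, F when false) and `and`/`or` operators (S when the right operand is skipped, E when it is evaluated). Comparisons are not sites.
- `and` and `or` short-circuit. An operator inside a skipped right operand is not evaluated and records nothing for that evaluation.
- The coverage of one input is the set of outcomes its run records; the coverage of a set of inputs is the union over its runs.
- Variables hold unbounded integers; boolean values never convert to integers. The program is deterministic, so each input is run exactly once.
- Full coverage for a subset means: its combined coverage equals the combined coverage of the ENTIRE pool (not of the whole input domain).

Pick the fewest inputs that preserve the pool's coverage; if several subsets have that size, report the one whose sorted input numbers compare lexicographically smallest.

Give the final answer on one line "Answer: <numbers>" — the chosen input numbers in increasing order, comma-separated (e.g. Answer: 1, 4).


input #1 (p=13): events B1->T, B4->T; covers B1=T, B4=T
input #2 (p=6): events B1->T, B4->T; covers B1=T, B4=T
input #3 (p=2): events B1->T, B4->T; covers B1=T, B4=T
input #4 (p=25): events B1->T, B4->T; covers B1=T, B4=T
input #5 (p=4): events B1->T, B4->T; covers B1=T, B4=T
input #6 (p=8): events B1->F, B3->S, B2->T, B4->T; covers B1=F, B2=T, B3=S, B4=T
input #7 (p=17): events B1->T, B4->F; covers B1=T, B4=F
input #8 (p=-1): events B1->T, B4->T; covers B1=T, B4=T
pool-wide coverage (6 outcomes): B1=T, B1=F, B2=T, B3=S, B4=T, B4=F
size 1 is not enough: best union over all size-1 subsets is 4/6
inputs {6, 7} (size 2) cover everything; no size-2 subset with a lexicographically smaller index list covers all 6
Answer: 6, 7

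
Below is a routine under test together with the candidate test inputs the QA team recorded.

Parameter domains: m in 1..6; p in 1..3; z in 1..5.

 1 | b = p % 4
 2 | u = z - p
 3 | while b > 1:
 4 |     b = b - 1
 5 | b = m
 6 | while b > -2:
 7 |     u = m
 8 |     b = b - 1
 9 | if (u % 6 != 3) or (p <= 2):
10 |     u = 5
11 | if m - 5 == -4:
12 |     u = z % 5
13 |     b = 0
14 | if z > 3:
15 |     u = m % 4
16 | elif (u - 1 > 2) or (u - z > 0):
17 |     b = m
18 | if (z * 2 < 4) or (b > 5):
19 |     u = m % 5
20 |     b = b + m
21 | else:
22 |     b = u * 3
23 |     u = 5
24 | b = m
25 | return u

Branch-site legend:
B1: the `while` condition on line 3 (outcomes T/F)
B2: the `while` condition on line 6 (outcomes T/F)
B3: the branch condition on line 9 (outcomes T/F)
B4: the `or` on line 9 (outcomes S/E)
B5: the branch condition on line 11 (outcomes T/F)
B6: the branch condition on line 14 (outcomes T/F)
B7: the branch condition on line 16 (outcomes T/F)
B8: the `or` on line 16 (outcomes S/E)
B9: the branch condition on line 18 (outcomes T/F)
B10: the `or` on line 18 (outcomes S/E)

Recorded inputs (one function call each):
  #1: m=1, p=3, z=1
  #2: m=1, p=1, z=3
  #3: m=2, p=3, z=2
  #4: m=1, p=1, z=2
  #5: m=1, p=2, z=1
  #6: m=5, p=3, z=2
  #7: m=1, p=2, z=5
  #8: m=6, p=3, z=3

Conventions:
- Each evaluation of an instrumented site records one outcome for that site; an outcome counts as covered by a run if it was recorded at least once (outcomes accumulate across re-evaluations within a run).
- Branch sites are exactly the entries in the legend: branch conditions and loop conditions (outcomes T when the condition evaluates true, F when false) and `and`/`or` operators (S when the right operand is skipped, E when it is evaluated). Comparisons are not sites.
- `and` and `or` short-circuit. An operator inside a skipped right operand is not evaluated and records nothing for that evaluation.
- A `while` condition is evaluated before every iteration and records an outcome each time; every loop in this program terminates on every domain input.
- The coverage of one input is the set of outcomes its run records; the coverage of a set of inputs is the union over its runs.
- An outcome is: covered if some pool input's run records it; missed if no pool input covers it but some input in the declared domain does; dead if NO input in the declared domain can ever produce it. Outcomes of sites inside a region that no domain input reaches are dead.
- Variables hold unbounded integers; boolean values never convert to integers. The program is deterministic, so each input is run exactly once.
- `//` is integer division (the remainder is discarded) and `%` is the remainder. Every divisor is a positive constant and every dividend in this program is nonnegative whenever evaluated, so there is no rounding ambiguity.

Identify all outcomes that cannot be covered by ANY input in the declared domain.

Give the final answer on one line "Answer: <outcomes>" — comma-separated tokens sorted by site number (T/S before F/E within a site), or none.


checking every outcome against all 90 domain inputs:
  reachable outcomes have witnesses, e.g. B1=T (e.g. m=1, p=2, z=1), B1=F (e.g. m=1, p=1, z=1), B2=T (e.g. m=1, p=1, z=1), B2=F (e.g. m=1, p=1, z=1)
Answer: none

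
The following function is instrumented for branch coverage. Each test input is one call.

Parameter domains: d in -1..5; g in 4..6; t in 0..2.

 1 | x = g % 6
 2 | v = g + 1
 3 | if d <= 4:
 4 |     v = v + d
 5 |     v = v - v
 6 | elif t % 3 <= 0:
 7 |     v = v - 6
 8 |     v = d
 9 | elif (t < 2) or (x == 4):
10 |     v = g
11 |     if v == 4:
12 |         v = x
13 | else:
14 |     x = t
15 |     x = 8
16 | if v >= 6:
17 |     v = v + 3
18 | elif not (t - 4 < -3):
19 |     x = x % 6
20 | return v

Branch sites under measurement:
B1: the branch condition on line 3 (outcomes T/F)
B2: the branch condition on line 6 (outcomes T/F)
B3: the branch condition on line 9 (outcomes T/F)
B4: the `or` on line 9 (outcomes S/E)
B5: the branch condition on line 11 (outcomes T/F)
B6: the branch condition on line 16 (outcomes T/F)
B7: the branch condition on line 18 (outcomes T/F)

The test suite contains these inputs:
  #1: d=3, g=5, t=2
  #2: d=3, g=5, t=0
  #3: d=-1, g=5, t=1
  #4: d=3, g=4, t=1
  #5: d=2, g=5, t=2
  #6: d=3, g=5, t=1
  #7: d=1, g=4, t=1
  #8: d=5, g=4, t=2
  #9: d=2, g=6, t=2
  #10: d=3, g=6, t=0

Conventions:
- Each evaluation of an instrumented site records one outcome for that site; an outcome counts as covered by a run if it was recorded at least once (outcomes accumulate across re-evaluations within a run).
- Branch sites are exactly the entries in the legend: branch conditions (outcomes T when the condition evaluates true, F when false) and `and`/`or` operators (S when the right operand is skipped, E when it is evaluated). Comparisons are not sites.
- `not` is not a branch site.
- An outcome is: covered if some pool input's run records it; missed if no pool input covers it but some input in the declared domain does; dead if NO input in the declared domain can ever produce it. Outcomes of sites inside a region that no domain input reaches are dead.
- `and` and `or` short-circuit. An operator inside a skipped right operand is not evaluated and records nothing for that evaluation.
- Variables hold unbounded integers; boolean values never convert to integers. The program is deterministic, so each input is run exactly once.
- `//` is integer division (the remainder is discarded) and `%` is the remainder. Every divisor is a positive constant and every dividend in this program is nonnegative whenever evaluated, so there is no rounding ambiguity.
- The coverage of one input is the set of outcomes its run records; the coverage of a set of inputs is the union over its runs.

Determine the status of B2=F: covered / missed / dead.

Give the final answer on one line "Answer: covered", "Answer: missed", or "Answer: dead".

B2=F is recorded by pool input(s) 8 -> covered

Answer: covered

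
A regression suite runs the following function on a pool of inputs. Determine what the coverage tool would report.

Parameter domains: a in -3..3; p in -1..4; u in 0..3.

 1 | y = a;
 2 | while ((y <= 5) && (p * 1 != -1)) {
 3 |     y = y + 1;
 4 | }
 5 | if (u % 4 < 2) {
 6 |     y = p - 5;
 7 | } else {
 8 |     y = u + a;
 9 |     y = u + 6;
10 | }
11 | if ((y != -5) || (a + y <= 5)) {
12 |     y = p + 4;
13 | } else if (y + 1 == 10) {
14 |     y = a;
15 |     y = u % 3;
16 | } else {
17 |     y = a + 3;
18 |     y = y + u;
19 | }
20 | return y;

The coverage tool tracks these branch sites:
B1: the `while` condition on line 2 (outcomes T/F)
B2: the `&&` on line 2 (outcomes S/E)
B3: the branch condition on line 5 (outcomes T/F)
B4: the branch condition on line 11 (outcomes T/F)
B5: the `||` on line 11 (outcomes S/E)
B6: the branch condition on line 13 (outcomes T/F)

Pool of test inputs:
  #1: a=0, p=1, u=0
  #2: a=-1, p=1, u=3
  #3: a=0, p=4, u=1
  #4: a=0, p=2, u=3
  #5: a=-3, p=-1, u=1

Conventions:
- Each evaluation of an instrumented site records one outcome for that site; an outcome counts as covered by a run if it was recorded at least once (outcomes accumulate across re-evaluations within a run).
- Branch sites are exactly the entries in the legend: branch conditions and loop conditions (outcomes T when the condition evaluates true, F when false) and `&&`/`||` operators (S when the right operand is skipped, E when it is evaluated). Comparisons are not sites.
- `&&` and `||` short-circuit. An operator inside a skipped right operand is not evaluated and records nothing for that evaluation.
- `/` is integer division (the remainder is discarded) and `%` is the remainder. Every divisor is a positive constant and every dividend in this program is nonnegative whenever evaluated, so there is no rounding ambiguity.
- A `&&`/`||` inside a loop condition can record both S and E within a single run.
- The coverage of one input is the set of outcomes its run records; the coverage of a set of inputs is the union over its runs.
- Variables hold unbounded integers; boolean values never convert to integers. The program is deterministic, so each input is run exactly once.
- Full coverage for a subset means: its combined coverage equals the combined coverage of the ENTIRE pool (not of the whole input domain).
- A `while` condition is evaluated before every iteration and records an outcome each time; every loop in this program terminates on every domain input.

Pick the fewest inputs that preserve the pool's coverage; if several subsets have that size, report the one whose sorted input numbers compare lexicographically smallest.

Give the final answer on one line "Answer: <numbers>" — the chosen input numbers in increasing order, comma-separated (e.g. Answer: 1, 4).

#1 (a=0, p=1, u=0) -> B2->E, B1->T, B2->E, B1->T, B2->E, B1->T, B2->E, B1->T, B2->E, B1->T, B2->E, B1->T, B2->S, B1->F, ...; covered: B1=T, B1=F, B2=S, B2=E, B3=T, B4=T, B5=S
#2 (a=-1, p=1, u=3) -> B2->E, B1->T, B2->E, B1->T, B2->E, B1->T, B2->E, B1->T, B2->E, B1->T, B2->E, B1->T, B2->E, B1->T, ...; covered: B1=T, B1=F, B2=S, B2=E, B3=F, B4=T, B5=S
#3 (a=0, p=4, u=1) -> B2->E, B1->T, B2->E, B1->T, B2->E, B1->T, B2->E, B1->T, B2->E, B1->T, B2->E, B1->T, B2->S, B1->F, ...; covered: B1=T, B1=F, B2=S, B2=E, B3=T, B4=T, B5=S
#4 (a=0, p=2, u=3) -> B2->E, B1->T, B2->E, B1->T, B2->E, B1->T, B2->E, B1->T, B2->E, B1->T, B2->E, B1->T, B2->S, B1->F, ...; covered: B1=T, B1=F, B2=S, B2=E, B3=F, B4=T, B5=S
#5 (a=-3, p=-1, u=1) -> B2->E, B1->F, B3->T, B5->S, B4->T; covered: B1=F, B2=E, B3=T, B4=T, B5=S
the full pool covers 8 outcomes: B1=T, B1=F, B2=S, B2=E, B3=T, B3=F, B4=T, B5=S
size 1 is not enough: best union over all size-1 subsets is 7/8
at size 2, {1, 2} reaches all 8 outcomes; every lexicographically earlier size-2 subset fails

Answer: 1, 2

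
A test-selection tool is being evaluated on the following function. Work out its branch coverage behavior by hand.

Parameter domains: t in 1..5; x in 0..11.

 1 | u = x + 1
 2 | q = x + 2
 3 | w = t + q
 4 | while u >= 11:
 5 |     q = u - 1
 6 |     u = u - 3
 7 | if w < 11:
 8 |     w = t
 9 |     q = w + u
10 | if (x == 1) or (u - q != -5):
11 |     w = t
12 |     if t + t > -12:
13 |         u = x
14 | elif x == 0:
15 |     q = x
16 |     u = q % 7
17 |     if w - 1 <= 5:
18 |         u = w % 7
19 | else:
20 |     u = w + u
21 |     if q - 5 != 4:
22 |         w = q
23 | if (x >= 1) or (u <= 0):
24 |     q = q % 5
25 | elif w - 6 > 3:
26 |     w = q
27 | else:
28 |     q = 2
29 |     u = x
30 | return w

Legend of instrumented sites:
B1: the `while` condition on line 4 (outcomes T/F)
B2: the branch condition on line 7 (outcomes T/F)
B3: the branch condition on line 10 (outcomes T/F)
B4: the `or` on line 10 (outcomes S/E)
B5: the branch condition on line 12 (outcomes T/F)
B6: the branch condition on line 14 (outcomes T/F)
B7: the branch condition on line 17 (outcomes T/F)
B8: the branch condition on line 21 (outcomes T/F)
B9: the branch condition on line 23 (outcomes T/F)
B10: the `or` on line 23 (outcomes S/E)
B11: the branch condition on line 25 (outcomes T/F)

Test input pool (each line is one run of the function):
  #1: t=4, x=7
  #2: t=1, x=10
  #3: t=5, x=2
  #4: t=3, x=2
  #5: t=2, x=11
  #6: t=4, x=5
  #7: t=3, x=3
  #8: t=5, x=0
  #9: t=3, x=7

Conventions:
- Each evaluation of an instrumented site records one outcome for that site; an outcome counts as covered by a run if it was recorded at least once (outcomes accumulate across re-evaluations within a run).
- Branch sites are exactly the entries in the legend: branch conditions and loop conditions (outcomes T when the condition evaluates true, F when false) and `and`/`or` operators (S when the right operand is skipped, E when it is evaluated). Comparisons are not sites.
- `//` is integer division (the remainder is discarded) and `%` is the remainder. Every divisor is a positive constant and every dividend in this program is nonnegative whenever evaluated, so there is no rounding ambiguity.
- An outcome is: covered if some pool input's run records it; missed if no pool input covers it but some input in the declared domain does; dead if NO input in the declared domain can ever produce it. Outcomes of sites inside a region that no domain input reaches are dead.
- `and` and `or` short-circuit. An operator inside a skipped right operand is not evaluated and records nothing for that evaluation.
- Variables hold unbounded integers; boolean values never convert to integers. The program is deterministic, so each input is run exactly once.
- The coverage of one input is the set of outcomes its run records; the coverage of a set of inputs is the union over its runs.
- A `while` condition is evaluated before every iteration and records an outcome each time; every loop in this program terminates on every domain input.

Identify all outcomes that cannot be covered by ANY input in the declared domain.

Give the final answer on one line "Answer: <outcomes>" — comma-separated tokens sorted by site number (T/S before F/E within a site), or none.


checking every outcome against all 60 domain inputs:
  B5=F: unreachable across the whole domain -> dead
  B7=F: unreachable across the whole domain -> dead
  B11=T: unreachable across the whole domain -> dead
  reachable outcomes have witnesses, e.g. B1=T (e.g. t=1, x=10), B1=F (e.g. t=1, x=0), B2=T (e.g. t=1, x=0), B2=F (e.g. t=1, x=8)
Answer: B5=F, B7=F, B11=T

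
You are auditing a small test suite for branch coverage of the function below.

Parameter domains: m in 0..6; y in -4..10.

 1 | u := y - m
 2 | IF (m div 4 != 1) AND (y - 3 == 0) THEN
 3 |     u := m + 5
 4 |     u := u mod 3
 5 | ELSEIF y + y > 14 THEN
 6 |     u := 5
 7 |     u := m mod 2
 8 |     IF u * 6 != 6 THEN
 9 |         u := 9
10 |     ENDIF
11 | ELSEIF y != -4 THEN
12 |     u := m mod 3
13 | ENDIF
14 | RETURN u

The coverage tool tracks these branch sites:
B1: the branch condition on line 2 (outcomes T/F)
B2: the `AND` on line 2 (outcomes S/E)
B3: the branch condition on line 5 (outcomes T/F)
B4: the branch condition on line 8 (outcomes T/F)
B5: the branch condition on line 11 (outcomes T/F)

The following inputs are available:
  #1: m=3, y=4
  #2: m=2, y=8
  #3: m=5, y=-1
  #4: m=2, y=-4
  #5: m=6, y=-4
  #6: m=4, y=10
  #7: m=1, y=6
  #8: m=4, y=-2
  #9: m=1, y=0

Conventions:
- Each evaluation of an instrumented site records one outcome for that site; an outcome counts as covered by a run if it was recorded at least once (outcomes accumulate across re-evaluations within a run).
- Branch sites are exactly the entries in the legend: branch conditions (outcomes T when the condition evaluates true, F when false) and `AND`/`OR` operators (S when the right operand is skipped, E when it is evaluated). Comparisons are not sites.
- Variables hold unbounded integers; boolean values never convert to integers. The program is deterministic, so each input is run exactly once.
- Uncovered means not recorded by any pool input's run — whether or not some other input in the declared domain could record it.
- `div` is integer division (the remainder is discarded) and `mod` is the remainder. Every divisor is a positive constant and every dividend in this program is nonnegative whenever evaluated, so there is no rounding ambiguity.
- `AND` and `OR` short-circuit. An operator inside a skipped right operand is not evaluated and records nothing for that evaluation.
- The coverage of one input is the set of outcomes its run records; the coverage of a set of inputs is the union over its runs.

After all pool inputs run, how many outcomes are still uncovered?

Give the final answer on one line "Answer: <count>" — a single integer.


#1 (m=3, y=4) -> B2->E, B1->F, B3->F, B5->T; covered: B1=F, B2=E, B3=F, B5=T
#2 (m=2, y=8) -> B2->E, B1->F, B3->T, B4->T; covered: B1=F, B2=E, B3=T, B4=T
#3 (m=5, y=-1) -> B2->S, B1->F, B3->F, B5->T; covered: B1=F, B2=S, B3=F, B5=T
#4 (m=2, y=-4) -> B2->E, B1->F, B3->F, B5->F; covered: B1=F, B2=E, B3=F, B5=F
#5 (m=6, y=-4) -> B2->S, B1->F, B3->F, B5->F; covered: B1=F, B2=S, B3=F, B5=F
#6 (m=4, y=10) -> B2->S, B1->F, B3->T, B4->T; covered: B1=F, B2=S, B3=T, B4=T
#7 (m=1, y=6) -> B2->E, B1->F, B3->F, B5->T; covered: B1=F, B2=E, B3=F, B5=T
#8 (m=4, y=-2) -> B2->S, B1->F, B3->F, B5->T; covered: B1=F, B2=S, B3=F, B5=T
#9 (m=1, y=0) -> B2->E, B1->F, B3->F, B5->T; covered: B1=F, B2=E, B3=F, B5=T
union over the pool: B1=F, B2=S, B2=E, B3=T, B3=F, B4=T, B5=T, B5=F
uncovered (2 of 10): B1=T, B4=F
Answer: 2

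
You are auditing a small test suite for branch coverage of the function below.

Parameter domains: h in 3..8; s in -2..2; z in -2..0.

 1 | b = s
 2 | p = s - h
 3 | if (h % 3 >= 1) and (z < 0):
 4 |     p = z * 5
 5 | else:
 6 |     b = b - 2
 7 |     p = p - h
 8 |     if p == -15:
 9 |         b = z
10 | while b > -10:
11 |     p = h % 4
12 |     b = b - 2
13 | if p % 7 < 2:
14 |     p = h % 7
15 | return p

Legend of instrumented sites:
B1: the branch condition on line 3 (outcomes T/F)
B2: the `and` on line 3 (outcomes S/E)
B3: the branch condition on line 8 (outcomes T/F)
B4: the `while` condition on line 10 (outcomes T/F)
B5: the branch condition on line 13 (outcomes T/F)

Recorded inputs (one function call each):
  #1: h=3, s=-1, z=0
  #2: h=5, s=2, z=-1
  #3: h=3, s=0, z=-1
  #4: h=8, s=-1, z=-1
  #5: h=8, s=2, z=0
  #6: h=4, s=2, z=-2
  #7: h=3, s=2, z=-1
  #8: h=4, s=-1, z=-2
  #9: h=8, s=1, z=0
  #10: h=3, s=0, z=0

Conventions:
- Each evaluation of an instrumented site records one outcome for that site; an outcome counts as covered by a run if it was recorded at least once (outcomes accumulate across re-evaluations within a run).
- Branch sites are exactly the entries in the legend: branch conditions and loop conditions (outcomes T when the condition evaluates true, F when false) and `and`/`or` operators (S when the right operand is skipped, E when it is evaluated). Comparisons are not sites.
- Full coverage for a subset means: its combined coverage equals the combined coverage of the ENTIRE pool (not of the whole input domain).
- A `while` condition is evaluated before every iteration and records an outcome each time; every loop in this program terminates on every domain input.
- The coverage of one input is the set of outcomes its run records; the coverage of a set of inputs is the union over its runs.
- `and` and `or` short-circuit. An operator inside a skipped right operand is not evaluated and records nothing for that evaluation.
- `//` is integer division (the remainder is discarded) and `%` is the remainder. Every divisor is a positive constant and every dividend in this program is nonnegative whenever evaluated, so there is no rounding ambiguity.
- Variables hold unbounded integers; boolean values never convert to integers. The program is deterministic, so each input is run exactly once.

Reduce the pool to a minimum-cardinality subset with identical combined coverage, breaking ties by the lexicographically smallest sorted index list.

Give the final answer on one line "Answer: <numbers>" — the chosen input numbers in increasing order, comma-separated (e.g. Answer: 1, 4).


#1 (h=3, s=-1, z=0) -> covered: B1=F, B2=S, B3=F, B4=T, B4=F, B5=F
#2 (h=5, s=2, z=-1) -> covered: B1=T, B2=E, B4=T, B4=F, B5=T
#3 (h=3, s=0, z=-1) -> covered: B1=F, B2=S, B3=F, B4=T, B4=F, B5=F
#4 (h=8, s=-1, z=-1) -> covered: B1=T, B2=E, B4=T, B4=F, B5=T
#5 (h=8, s=2, z=0) -> covered: B1=F, B2=E, B3=F, B4=T, B4=F, B5=T
#6 (h=4, s=2, z=-2) -> covered: B1=T, B2=E, B4=T, B4=F, B5=T
#7 (h=3, s=2, z=-1) -> covered: B1=F, B2=S, B3=F, B4=T, B4=F, B5=F
#8 (h=4, s=-1, z=-2) -> covered: B1=T, B2=E, B4=T, B4=F, B5=T
#9 (h=8, s=1, z=0) -> covered: B1=F, B2=E, B3=T, B4=T, B4=F, B5=T
#10 (h=3, s=0, z=0) -> covered: B1=F, B2=S, B3=F, B4=T, B4=F, B5=F
pool-wide coverage (10 outcomes): B1=T, B1=F, B2=S, B2=E, B3=T, B3=F, B4=T, B4=F, B5=T, B5=F
every size-1 subset falls short of the 10 outcomes (best: 6/10)
every size-2 subset falls short of the 10 outcomes (best: 9/10)
the canonical winner is {1, 2, 9}: size 3, full 10-outcome coverage, earliest index list among size-3 covers
Answer: 1, 2, 9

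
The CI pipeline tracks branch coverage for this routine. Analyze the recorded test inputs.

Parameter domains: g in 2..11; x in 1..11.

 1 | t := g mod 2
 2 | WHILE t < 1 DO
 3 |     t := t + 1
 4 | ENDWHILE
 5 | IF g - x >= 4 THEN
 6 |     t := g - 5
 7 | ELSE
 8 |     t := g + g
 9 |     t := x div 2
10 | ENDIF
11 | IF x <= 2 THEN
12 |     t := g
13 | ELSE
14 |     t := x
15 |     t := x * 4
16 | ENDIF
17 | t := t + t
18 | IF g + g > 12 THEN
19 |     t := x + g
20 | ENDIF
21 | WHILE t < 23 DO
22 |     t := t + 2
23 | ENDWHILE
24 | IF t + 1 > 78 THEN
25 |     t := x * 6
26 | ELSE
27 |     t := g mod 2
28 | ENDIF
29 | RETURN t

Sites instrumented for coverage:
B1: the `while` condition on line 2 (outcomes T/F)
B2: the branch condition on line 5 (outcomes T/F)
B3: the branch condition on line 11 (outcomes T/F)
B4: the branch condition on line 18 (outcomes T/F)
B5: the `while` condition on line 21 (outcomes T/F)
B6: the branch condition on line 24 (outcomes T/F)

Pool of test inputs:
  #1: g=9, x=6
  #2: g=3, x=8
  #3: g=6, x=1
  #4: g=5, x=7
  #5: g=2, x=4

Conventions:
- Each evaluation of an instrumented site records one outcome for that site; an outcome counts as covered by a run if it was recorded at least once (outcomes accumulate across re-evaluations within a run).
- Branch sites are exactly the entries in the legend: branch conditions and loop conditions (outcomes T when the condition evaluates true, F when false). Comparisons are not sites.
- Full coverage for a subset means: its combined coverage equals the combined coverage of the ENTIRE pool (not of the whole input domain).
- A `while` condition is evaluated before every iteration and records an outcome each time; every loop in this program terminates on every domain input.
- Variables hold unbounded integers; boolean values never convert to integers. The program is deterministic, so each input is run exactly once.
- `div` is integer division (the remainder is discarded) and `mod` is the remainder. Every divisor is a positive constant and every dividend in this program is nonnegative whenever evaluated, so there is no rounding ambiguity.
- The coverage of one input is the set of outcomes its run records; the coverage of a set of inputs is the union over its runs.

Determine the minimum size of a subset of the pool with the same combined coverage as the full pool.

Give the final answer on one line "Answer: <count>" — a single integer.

run #1 (g=9, x=6) runs B1->F, B2->F, B3->F, B4->T, B5->T, B5->T, B5->T, B5->T, B5->F, B6->F; records B1=F, B2=F, B3=F, B4=T, B5=T, B5=F, B6=F
run #2 (g=3, x=8) runs B1->F, B2->F, B3->F, B4->F, B5->F, B6->F; records B1=F, B2=F, B3=F, B4=F, B5=F, B6=F
run #3 (g=6, x=1) runs B1->T, B1->F, B2->T, B3->T, B4->F, B5->T, B5->T, B5->T, B5->T, B5->T, B5->T, B5->F, B6->F; records B1=T, B1=F, B2=T, B3=T, B4=F, B5=T, B5=F, B6=F
run #4 (g=5, x=7) runs B1->F, B2->F, B3->F, B4->F, B5->F, B6->F; records B1=F, B2=F, B3=F, B4=F, B5=F, B6=F
run #5 (g=2, x=4) runs B1->T, B1->F, B2->F, B3->F, B4->F, B5->F, B6->F; records B1=T, B1=F, B2=F, B3=F, B4=F, B5=F, B6=F
together the pool reaches 11 outcomes: B1=T, B1=F, B2=T, B2=F, B3=T, B3=F, B4=T, B4=F, B5=T, B5=F, B6=F
checked all size-1 subsets: none covers 11 outcomes (max 8/11)
the canonical winner is {1, 3}: size 2, full 11-outcome coverage, earliest index list among size-2 covers

Answer: 2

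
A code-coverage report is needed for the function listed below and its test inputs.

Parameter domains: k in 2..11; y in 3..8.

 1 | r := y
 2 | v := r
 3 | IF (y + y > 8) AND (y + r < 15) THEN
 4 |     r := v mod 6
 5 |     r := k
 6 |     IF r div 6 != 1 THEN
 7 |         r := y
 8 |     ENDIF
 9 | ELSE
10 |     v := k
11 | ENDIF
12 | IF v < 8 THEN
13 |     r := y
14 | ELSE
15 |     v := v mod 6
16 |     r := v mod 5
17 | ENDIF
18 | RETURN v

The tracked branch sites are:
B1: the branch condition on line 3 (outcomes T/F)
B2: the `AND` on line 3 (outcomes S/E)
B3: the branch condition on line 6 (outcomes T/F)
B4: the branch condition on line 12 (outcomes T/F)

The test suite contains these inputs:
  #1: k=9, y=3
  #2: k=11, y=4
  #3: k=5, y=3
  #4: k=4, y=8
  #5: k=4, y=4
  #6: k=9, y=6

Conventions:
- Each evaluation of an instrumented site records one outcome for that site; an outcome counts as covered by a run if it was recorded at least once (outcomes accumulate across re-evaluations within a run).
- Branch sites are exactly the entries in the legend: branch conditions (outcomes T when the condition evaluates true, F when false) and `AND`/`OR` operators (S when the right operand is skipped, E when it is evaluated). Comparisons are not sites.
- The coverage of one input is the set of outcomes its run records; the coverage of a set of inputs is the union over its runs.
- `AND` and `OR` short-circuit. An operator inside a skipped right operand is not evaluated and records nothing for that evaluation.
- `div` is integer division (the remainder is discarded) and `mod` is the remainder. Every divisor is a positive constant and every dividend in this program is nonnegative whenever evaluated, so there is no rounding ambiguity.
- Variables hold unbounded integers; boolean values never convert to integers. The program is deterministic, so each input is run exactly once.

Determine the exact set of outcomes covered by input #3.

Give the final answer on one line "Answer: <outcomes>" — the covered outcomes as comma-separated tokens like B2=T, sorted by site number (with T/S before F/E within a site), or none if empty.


Simulating input #3 (k=5, y=3) step by step:
  B2->S, B1->F, B4->T
collecting distinct outcomes: B1=F, B2=S, B4=T
Answer: B1=F, B2=S, B4=T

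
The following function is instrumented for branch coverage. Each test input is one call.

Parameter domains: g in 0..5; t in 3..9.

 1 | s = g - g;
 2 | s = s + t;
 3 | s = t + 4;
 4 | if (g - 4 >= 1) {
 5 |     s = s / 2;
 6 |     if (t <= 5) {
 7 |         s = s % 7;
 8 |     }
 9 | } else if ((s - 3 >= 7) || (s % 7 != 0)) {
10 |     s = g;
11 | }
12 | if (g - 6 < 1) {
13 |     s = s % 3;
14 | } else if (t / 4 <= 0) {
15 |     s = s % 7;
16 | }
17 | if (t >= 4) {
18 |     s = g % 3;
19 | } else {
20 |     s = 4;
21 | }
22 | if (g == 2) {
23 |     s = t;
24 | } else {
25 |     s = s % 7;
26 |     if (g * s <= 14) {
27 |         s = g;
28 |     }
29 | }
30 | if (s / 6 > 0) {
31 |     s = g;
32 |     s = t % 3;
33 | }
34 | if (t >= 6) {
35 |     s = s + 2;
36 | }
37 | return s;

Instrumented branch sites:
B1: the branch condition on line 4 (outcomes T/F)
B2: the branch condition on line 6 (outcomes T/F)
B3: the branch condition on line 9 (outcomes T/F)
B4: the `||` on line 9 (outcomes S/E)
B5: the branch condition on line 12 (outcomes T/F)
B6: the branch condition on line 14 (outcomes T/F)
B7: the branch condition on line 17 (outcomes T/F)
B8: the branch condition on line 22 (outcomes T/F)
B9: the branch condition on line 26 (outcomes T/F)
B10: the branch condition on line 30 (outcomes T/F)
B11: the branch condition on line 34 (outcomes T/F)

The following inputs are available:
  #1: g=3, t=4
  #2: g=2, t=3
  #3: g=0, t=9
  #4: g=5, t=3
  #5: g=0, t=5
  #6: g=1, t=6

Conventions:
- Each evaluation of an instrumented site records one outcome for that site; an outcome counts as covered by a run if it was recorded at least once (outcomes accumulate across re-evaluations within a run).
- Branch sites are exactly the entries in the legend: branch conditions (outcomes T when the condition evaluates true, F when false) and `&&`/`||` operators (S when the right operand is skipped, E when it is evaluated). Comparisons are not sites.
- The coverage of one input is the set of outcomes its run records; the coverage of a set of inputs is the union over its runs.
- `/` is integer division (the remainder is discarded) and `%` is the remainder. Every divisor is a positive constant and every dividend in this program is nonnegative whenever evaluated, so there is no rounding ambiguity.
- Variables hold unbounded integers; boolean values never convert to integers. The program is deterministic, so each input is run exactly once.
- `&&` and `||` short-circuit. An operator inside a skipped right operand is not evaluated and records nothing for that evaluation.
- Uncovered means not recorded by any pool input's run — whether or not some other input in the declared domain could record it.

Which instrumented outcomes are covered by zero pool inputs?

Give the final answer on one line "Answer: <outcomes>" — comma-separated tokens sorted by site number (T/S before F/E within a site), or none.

input #1 (g=3, t=4): covers B1=F, B3=T, B4=E, B5=T, B7=T, B8=F, B9=T, B10=F, B11=F
input #2 (g=2, t=3): covers B1=F, B3=F, B4=E, B5=T, B7=F, B8=T, B10=F, B11=F
input #3 (g=0, t=9): covers B1=F, B3=T, B4=S, B5=T, B7=T, B8=F, B9=T, B10=F, B11=T
input #4 (g=5, t=3): covers B1=T, B2=T, B5=T, B7=F, B8=F, B9=F, B10=F, B11=F
input #5 (g=0, t=5): covers B1=F, B3=T, B4=E, B5=T, B7=T, B8=F, B9=T, B10=F, B11=F
input #6 (g=1, t=6): covers B1=F, B3=T, B4=S, B5=T, B7=T, B8=F, B9=T, B10=F, B11=T
union over the pool: B1=T, B1=F, B2=T, B3=T, B3=F, B4=S, B4=E, B5=T, B7=T, B7=F, B8=T, B8=F, B9=T, B9=F, B10=F, B11=T, B11=F
uncovered (5 of 22): B2=F, B5=F, B6=T, B6=F, B10=T

Answer: B2=F, B5=F, B6=T, B6=F, B10=T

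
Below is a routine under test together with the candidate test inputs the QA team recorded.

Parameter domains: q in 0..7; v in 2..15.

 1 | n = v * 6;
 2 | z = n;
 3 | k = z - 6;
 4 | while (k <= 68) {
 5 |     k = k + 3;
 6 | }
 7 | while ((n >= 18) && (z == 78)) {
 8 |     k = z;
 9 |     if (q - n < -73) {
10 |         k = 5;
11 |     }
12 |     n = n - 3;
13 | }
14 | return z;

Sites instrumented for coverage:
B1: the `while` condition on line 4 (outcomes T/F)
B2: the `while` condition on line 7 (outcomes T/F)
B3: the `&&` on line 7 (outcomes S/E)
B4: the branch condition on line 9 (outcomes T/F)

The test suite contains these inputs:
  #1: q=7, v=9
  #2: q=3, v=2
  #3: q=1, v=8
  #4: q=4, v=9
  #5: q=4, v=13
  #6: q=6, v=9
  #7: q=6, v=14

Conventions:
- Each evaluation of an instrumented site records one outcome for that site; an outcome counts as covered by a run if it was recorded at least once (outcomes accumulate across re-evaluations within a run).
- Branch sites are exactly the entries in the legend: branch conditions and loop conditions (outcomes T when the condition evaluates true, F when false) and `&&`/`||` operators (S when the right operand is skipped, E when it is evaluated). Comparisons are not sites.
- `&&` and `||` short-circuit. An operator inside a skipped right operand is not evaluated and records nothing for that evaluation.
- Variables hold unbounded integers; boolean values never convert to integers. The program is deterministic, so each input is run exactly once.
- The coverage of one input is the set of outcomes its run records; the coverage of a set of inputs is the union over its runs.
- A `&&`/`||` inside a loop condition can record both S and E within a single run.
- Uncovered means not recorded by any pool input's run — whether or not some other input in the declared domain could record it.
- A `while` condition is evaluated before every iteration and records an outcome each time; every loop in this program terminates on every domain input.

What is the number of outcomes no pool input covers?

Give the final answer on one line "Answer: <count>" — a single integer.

run #1 (q=7, v=9) records B1=T, B1=F, B2=F, B3=E
run #2 (q=3, v=2) records B1=T, B1=F, B2=F, B3=S
run #3 (q=1, v=8) records B1=T, B1=F, B2=F, B3=E
run #4 (q=4, v=9) records B1=T, B1=F, B2=F, B3=E
run #5 (q=4, v=13) records B1=F, B2=T, B2=F, B3=S, B3=E, B4=T, B4=F
run #6 (q=6, v=9) records B1=T, B1=F, B2=F, B3=E
run #7 (q=6, v=14) records B1=F, B2=F, B3=E
union over the pool: B1=T, B1=F, B2=T, B2=F, B3=S, B3=E, B4=T, B4=F
uncovered (0 of 8): none

Answer: 0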